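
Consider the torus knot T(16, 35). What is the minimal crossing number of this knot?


For a torus knot T(p, q) with gcd(p,q)=1,
the crossing number is min(p*(q-1), q*(p-1)).
p*(q-1) = 16*34 = 544
q*(p-1) = 35*15 = 525
min(544, 525) = 525

525


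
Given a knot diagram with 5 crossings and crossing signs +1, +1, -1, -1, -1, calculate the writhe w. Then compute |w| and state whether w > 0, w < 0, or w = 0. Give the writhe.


Step 1: Count positive crossings (+1).
Positive crossings: 2
Step 2: Count negative crossings (-1).
Negative crossings: 3
Step 3: Writhe = (positive) - (negative)
w = 2 - 3 = -1
Step 4: |w| = 1, and w is negative

-1


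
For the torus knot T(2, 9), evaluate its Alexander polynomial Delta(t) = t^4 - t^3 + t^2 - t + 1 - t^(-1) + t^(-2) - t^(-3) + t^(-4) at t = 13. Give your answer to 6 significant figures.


Substituting t = 13 into Delta(t) = t^4 - t^3 + t^2 - t + 1 - t^(-1) + t^(-2) - t^(-3) + t^(-4):
Term values: (28561) + (-2197) + (169) + (-13) + (1) + (-0.0769231) + (0.00591716) + (-0.000455166) + (3.50128e-05)
Sum = 26520.92857
Rounded to 6 significant figures: 26520.9

26520.9


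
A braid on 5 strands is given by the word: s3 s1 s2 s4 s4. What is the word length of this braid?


The word length counts the number of generators (including inverses).
Listing each generator: s3, s1, s2, s4, s4
There are 5 generators in this braid word.

5


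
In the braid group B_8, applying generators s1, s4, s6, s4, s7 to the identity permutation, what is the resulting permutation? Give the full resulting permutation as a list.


Starting with identity [1, 2, 3, 4, 5, 6, 7, 8].
Apply generators in sequence:
  After s1: [2, 1, 3, 4, 5, 6, 7, 8]
  After s4: [2, 1, 3, 5, 4, 6, 7, 8]
  After s6: [2, 1, 3, 5, 4, 7, 6, 8]
  After s4: [2, 1, 3, 4, 5, 7, 6, 8]
  After s7: [2, 1, 3, 4, 5, 7, 8, 6]
Final permutation: [2, 1, 3, 4, 5, 7, 8, 6]

[2, 1, 3, 4, 5, 7, 8, 6]


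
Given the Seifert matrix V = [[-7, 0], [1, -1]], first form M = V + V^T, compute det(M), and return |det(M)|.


Step 1: Form V + V^T where V = [[-7, 0], [1, -1]]
  V^T = [[-7, 1], [0, -1]]
  V + V^T = [[-14, 1], [1, -2]]
Step 2: det(V + V^T) = (-14)*(-2) - 1*1
  = 28 - 1 = 27
Step 3: Knot determinant = |det(V + V^T)| = |27| = 27

27


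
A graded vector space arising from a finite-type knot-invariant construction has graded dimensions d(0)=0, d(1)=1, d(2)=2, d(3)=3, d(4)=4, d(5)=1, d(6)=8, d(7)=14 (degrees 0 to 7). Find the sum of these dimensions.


Total dimension = d(0) + d(1) + ... + d(7)
= 0 + 1 + 2 + 3 + 4 + 1 + 8 + 14
= 33

33


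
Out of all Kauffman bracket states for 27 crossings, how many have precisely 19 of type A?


We choose which 19 of 27 crossings get A-smoothings.
C(27, 19) = 27! / (19! * 8!)
= 2220075

2220075


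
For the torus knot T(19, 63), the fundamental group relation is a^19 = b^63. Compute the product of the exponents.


The relation is a^19 = b^63.
Product of exponents = 19 * 63
= 1197

1197


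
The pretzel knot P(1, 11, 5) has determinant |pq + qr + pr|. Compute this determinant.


Step 1: Compute pq + qr + pr.
pq = 1*11 = 11
qr = 11*5 = 55
pr = 1*5 = 5
pq + qr + pr = 11 + 55 + 5 = 71
Step 2: Take absolute value.
det(P(1,11,5)) = |71| = 71

71


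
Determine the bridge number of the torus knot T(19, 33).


The bridge number of T(p,q) is min(p,q).
min(19, 33) = 19

19


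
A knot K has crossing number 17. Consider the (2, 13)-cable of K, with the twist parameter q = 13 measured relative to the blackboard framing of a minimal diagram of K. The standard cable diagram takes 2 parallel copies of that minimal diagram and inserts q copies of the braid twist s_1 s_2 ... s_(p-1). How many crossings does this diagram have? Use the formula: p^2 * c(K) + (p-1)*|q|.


Step 1: Each of the c(K) crossings of the companion diagram becomes p*p = p^2 crossings among the p parallel strands, and each of the |q| twists s_1 s_2 ... s_(p-1) adds (p-1) crossings.
  Crossings = p^2 * c(K) + (p-1)*|q|
Step 2: = 2^2 * 17 + (2-1)*13
Step 3: = 4*17 + 1*13
Step 4: = 68 + 13 = 81

81


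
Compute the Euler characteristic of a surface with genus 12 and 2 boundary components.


chi = 2 - 2g - b
= 2 - 2*12 - 2
= 2 - 24 - 2 = -24

-24


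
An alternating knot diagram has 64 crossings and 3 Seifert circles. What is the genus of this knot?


For alternating knots, g = (c - s + 1)/2.
= (64 - 3 + 1)/2
= 62/2 = 31

31


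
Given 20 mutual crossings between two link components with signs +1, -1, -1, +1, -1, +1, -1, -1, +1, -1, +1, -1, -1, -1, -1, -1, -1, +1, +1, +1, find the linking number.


Step 1: Count positive crossings: 8
Step 2: Count negative crossings: 12
Step 3: Sum of signs = 8 - 12 = -4
Step 4: Linking number = sum/2 = -4/2 = -2

-2


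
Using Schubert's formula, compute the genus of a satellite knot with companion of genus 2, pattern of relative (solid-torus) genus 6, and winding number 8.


Schubert: g(satellite) = g_rel(pattern) + |winding| * g(companion),
where g_rel(pattern) is the genus of the pattern relative to the solid torus.
= 6 + 8 * 2
= 6 + 16 = 22

22


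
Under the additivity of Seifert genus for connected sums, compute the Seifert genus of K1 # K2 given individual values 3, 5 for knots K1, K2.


The Seifert genus is additive under connected sum.
Seifert genus(K1 # K2) = (3) + (5)
= 8

8


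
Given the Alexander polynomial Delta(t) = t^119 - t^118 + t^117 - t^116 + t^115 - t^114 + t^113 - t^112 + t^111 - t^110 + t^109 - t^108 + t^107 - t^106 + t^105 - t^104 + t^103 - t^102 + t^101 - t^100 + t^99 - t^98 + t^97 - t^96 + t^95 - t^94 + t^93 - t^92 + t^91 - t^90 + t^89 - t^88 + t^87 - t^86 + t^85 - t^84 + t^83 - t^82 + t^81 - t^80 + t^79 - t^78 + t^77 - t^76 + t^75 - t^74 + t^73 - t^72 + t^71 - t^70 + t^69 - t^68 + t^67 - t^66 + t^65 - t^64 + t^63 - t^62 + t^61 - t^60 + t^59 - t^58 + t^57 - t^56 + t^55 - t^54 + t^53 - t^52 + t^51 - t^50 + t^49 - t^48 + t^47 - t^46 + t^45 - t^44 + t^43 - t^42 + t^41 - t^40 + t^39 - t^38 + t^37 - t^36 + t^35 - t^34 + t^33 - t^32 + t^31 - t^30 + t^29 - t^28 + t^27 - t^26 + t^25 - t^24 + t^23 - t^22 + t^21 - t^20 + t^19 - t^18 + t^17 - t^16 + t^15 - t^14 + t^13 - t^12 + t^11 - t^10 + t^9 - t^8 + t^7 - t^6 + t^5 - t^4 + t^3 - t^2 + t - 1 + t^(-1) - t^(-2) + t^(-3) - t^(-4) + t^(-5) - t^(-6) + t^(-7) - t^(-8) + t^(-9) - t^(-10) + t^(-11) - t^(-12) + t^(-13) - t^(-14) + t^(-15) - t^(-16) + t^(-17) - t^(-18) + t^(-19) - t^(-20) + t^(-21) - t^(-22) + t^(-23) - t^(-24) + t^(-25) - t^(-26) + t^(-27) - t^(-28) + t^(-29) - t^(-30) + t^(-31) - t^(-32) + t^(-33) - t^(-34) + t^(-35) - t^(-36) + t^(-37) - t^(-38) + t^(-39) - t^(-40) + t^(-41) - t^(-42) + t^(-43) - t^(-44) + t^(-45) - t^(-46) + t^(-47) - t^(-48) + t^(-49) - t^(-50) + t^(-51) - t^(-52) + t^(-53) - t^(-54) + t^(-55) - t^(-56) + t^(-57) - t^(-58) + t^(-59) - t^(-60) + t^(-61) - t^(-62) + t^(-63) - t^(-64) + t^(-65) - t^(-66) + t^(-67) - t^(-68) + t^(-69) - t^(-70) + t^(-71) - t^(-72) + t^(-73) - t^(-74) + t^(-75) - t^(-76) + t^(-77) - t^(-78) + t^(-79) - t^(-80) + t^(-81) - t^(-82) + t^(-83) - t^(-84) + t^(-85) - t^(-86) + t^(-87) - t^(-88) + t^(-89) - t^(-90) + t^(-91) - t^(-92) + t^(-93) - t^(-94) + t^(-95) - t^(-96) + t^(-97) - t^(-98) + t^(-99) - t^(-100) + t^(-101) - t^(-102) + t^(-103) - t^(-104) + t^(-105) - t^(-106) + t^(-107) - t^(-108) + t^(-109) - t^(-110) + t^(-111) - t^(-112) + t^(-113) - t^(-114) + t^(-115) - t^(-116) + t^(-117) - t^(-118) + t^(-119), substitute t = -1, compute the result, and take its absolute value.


Step 1: The polynomial has 239 terms with alternating signs, exponents from 119 down to -119.
Step 2: Substitute t = -1. The i-th term has coefficient (-1)^i and exponent (m-i),
  so its value is (-1)^i * (-1)^(m-i) = (-1)^m = -1 for every i.
Step 3: All 239 terms equal -1, so Delta(-1) = 239 * (-1) = -239
Step 4: |Delta(-1)| = 239

239


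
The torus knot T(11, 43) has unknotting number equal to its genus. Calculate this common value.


For a torus knot T(p,q), both the unknotting number and genus equal (p-1)(q-1)/2.
= (11-1)(43-1)/2
= 10*42/2
= 420/2 = 210

210


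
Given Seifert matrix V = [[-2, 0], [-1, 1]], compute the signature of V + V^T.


Step 1: V + V^T = [[-4, -1], [-1, 2]]
Step 2: trace = -2, det = -9
Step 3: Discriminant = (-2)^2 - 4*(-9) = 40
Step 4: Eigenvalues: 2.16228, -4.16228
Step 5: Signature = (# positive eigenvalues) - (# negative eigenvalues) = 0

0


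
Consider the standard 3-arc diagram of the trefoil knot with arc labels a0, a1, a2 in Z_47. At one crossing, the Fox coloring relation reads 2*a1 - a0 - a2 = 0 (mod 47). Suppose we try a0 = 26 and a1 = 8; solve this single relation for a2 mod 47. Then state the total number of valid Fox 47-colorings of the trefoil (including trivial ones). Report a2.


Step 1: Apply the given crossing relation 2*a1 - a0 - a2 = 0 (mod 47).
  a2 = 2*a1 - a0 mod 47
  a2 = 2*8 - 26 mod 47
  a2 = 16 - 26 mod 47
  a2 = -10 mod 47 = 37
Step 2: The trefoil has determinant 3.
  Number of Fox p-colorings (p prime) is p^2 if p = 3, else p.
  Since 47 does not divide 3, only trivial (constant) colorings exist.
  (So the trial a0 = 26, a1 = 8 with a0 != a1 does NOT extend to a valid coloring of the whole trefoil: the other two crossing relations require 3*(a1 - a0) = 0 (mod 47), which fails.)
  Total colorings = 47
Step 3: a2 = 37, total Fox 47-colorings = 47

37


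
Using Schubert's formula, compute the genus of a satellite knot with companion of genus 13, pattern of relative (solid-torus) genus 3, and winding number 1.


Schubert: g(satellite) = g_rel(pattern) + |winding| * g(companion),
where g_rel(pattern) is the genus of the pattern relative to the solid torus.
= 3 + 1 * 13
= 3 + 13 = 16

16


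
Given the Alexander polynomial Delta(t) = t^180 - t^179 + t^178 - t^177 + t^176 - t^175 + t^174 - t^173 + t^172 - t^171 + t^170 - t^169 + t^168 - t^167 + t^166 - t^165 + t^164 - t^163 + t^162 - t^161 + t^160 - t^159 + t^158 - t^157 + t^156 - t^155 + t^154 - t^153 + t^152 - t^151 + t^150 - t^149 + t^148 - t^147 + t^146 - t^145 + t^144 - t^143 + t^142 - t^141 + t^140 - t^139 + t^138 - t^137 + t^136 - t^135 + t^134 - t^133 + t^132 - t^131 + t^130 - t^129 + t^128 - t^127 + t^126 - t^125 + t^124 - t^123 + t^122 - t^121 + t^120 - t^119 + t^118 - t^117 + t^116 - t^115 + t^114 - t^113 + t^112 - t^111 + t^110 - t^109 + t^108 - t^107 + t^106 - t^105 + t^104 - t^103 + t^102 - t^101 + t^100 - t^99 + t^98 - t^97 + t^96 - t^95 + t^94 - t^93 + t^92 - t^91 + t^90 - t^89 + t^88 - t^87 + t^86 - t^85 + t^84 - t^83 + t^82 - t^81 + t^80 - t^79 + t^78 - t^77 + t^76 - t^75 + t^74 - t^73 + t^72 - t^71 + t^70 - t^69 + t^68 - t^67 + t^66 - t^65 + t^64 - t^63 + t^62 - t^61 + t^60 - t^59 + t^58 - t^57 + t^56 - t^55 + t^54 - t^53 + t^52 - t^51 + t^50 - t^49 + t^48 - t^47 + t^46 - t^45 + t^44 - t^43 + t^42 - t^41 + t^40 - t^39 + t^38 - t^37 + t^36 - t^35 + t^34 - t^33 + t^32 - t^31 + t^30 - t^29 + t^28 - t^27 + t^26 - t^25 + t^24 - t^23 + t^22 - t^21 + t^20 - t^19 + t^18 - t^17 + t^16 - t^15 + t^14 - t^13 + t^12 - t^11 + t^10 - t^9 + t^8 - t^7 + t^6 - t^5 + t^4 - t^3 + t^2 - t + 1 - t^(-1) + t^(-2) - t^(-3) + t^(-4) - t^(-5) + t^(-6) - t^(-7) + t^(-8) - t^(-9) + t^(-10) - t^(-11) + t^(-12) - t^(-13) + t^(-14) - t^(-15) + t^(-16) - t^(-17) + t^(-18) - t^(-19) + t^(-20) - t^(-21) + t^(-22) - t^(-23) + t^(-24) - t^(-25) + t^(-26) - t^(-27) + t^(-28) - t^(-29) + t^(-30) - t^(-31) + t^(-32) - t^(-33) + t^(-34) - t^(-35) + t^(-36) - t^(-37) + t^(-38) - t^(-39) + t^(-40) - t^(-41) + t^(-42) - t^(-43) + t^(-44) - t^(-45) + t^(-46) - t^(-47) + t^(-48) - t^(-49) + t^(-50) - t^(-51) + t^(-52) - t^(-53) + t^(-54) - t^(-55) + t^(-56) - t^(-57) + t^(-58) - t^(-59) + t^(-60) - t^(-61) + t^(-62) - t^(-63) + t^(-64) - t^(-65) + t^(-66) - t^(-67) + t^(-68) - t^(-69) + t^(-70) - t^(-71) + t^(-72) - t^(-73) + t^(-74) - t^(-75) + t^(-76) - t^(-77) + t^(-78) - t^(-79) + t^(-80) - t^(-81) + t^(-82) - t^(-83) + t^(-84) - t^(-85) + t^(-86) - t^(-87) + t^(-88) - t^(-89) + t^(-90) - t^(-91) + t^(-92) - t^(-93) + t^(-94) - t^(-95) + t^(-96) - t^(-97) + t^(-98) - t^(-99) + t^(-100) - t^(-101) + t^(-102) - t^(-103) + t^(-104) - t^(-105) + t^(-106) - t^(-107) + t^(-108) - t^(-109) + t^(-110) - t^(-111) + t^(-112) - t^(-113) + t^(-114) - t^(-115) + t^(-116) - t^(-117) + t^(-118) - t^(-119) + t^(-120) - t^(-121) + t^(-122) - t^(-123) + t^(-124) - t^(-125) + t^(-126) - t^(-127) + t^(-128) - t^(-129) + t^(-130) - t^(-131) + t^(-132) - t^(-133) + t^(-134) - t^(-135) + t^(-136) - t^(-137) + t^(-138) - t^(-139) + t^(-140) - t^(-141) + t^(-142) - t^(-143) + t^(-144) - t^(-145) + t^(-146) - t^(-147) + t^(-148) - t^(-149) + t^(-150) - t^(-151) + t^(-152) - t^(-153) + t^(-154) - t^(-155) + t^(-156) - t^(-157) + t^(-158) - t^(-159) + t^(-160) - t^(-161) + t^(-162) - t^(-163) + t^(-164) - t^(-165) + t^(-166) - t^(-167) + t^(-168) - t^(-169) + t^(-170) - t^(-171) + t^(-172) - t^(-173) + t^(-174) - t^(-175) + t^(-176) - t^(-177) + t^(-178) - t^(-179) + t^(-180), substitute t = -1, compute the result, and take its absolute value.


Step 1: The polynomial has 361 terms with alternating signs, exponents from 180 down to -180.
Step 2: Substitute t = -1. The i-th term has coefficient (-1)^i and exponent (m-i),
  so its value is (-1)^i * (-1)^(m-i) = (-1)^m = 1 for every i.
Step 3: All 361 terms equal 1, so Delta(-1) = 361 * (1) = 361
Step 4: |Delta(-1)| = 361

361


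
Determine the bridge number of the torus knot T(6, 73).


The bridge number of T(p,q) is min(p,q).
min(6, 73) = 6

6


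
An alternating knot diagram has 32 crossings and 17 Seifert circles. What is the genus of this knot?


For alternating knots, g = (c - s + 1)/2.
= (32 - 17 + 1)/2
= 16/2 = 8

8


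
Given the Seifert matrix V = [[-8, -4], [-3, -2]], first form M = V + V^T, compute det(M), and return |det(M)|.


Step 1: Form V + V^T where V = [[-8, -4], [-3, -2]]
  V^T = [[-8, -3], [-4, -2]]
  V + V^T = [[-16, -7], [-7, -4]]
Step 2: det(V + V^T) = (-16)*(-4) - (-7)*(-7)
  = 64 - 49 = 15
Step 3: Knot determinant = |det(V + V^T)| = |15| = 15

15


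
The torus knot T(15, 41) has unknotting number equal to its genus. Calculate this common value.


For a torus knot T(p,q), both the unknotting number and genus equal (p-1)(q-1)/2.
= (15-1)(41-1)/2
= 14*40/2
= 560/2 = 280

280


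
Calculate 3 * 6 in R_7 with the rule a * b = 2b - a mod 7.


3 * 6 = 2*6 - 3 mod 7
= 12 - 3 mod 7
= 9 mod 7 = 2

2


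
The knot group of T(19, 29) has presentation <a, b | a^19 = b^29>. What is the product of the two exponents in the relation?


The relation is a^19 = b^29.
Product of exponents = 19 * 29
= 551

551


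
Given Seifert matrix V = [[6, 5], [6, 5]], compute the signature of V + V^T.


Step 1: V + V^T = [[12, 11], [11, 10]]
Step 2: trace = 22, det = -1
Step 3: Discriminant = 22^2 - 4*(-1) = 488
Step 4: Eigenvalues: 22.0454, -0.045361
Step 5: Signature = (# positive eigenvalues) - (# negative eigenvalues) = 0

0


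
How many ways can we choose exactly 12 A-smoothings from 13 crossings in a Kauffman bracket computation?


We choose which 12 of 13 crossings get A-smoothings.
C(13, 12) = 13! / (12! * 1!)
= 13

13


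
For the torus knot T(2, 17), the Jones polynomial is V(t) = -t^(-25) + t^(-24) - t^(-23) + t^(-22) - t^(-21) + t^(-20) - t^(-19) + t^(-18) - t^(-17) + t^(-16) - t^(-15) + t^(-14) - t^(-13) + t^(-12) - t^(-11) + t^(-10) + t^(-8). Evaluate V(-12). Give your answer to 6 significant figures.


Substituting t = -12 into V(t) = -t^(-25) + t^(-24) - t^(-23) + t^(-22) - t^(-21) + t^(-20) - t^(-19) + t^(-18) - t^(-17) + t^(-16) - t^(-15) + t^(-14) - t^(-13) + t^(-12) - t^(-11) + t^(-10) + t^(-8):
  (-)t^(-25) = 1.04826e-27
  (+)t^(-24) = 1.25791e-26
  (-)t^(-23) = 1.50949e-25
  (+)t^(-22) = 1.81139e-24
  (-)t^(-21) = 2.17367e-23
  (+)t^(-20) = 2.60841e-22
  (-)t^(-19) = 3.13009e-21
  (+)t^(-18) = 3.7561e-20
  (-)t^(-17) = 4.50732e-19
  (+)t^(-16) = 5.40879e-18
  (-)t^(-15) = 6.49055e-17
  (+)t^(-14) = 7.78866e-16
  (-)t^(-13) = 9.34639e-15
  (+)t^(-12) = 1.12157e-13
  (-)t^(-11) = 1.34588e-12
  (+)t^(-10) = 1.61506e-11
  (+)t^(-8) = 2.32568e-09
Sum = (1.04826e-27) + (1.25791e-26) + (1.50949e-25) + (1.81139e-24) + (2.17367e-23) + (2.60841e-22) + (3.13009e-21) + (3.7561e-20) + (4.50732e-19) + (5.40879e-18) + (6.49055e-17) + (7.78866e-16) + (9.34639e-15) + (1.12157e-13) + (1.34588e-12) + (1.61506e-11) + (2.32568e-09)
= 2.343299184e-09
Rounded to 6 significant figures: 2.3433e-09

2.3433e-09


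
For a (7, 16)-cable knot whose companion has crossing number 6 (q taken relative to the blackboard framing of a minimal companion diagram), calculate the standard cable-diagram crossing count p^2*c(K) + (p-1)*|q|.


Step 1: Each of the c(K) crossings of the companion diagram becomes p*p = p^2 crossings among the p parallel strands, and each of the |q| twists s_1 s_2 ... s_(p-1) adds (p-1) crossings.
  Crossings = p^2 * c(K) + (p-1)*|q|
Step 2: = 7^2 * 6 + (7-1)*16
Step 3: = 49*6 + 6*16
Step 4: = 294 + 96 = 390

390


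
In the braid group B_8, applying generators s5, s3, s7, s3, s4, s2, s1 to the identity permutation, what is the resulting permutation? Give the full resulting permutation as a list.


Starting with identity [1, 2, 3, 4, 5, 6, 7, 8].
Apply generators in sequence:
  After s5: [1, 2, 3, 4, 6, 5, 7, 8]
  After s3: [1, 2, 4, 3, 6, 5, 7, 8]
  After s7: [1, 2, 4, 3, 6, 5, 8, 7]
  After s3: [1, 2, 3, 4, 6, 5, 8, 7]
  After s4: [1, 2, 3, 6, 4, 5, 8, 7]
  After s2: [1, 3, 2, 6, 4, 5, 8, 7]
  After s1: [3, 1, 2, 6, 4, 5, 8, 7]
Final permutation: [3, 1, 2, 6, 4, 5, 8, 7]

[3, 1, 2, 6, 4, 5, 8, 7]


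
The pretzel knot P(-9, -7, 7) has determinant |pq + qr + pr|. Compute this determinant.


Step 1: Compute pq + qr + pr.
pq = (-9)*(-7) = 63
qr = (-7)*7 = -49
pr = (-9)*7 = -63
pq + qr + pr = 63 + (-49) + (-63) = -49
Step 2: Take absolute value.
det(P(-9,-7,7)) = |-49| = 49

49


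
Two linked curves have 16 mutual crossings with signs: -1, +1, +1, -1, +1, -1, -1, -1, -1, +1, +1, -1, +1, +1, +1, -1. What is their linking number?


Step 1: Count positive crossings: 8
Step 2: Count negative crossings: 8
Step 3: Sum of signs = 8 - 8 = 0
Step 4: Linking number = sum/2 = 0/2 = 0

0


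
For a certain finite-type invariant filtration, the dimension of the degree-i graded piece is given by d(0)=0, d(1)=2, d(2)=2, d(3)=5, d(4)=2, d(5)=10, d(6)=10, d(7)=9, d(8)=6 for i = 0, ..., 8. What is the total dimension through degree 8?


Total dimension = d(0) + d(1) + ... + d(8)
= 0 + 2 + 2 + 5 + 2 + 10 + 10 + 9 + 6
= 46

46


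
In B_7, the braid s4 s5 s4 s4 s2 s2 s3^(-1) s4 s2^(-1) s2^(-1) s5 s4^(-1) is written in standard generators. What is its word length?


The word length counts the number of generators (including inverses).
Listing each generator: s4, s5, s4, s4, s2, s2, s3^(-1), s4, s2^(-1), s2^(-1), s5, s4^(-1)
There are 12 generators in this braid word.

12


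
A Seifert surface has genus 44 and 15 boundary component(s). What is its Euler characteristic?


chi = 2 - 2g - b
= 2 - 2*44 - 15
= 2 - 88 - 15 = -101

-101


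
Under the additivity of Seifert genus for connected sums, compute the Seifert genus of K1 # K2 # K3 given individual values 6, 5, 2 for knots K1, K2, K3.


The Seifert genus is additive under connected sum.
Seifert genus(K1 # K2 # K3) = (6) + (5) + (2)
= 13

13


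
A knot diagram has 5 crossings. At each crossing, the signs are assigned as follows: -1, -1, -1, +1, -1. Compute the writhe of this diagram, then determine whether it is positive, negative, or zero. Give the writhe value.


Step 1: Count positive crossings (+1).
Positive crossings: 1
Step 2: Count negative crossings (-1).
Negative crossings: 4
Step 3: Writhe = (positive) - (negative)
w = 1 - 4 = -3
Step 4: |w| = 3, and w is negative

-3


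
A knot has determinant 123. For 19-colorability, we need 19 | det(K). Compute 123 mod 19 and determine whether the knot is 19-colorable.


Step 1: A knot is p-colorable if and only if p divides its determinant.
Step 2: Compute 123 mod 19.
123 = 6 * 19 + 9
Step 3: 123 mod 19 = 9
Step 4: The knot is 19-colorable: no

9


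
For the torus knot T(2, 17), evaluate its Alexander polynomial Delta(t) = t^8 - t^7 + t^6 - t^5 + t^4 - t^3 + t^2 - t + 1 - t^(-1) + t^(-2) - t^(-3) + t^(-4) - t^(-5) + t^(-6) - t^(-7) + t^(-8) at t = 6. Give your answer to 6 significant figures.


Substituting t = 6 into Delta(t) = t^8 - t^7 + t^6 - t^5 + t^4 - t^3 + t^2 - t + 1 - t^(-1) + t^(-2) - t^(-3) + t^(-4) - t^(-5) + t^(-6) - t^(-7) + t^(-8):
Term values: (1679616) + (-279936) + (46656) + (-7776) + (1296) + (-216) + (36) + (-6) + (1) + (-0.166667) + (0.0277778) + (-0.00462963) + (0.000771605) + (-0.000128601) + (2.14335e-05) + (-3.57225e-06) + (5.95374e-07)
Sum = 1439670.857
Rounded to 6 significant figures: 1.43967e+06

1.43967e+06


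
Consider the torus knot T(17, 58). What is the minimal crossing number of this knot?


For a torus knot T(p, q) with gcd(p,q)=1,
the crossing number is min(p*(q-1), q*(p-1)).
p*(q-1) = 17*57 = 969
q*(p-1) = 58*16 = 928
min(969, 928) = 928

928


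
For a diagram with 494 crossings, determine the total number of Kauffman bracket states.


Each crossing contributes 2 choices (A-smoothing or B-smoothing).
Total states = 2^494 = 51146728248377216718956089012931236753385031969422887335676427626502090568823039920051095192592252455482604439493126109519019633529459266458258243584

51146728248377216718956089012931236753385031969422887335676427626502090568823039920051095192592252455482604439493126109519019633529459266458258243584


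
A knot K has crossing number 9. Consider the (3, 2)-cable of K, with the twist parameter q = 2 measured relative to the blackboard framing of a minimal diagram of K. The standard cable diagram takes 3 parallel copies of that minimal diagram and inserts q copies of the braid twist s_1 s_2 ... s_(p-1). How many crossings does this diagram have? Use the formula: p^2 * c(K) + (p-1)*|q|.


Step 1: Each of the c(K) crossings of the companion diagram becomes p*p = p^2 crossings among the p parallel strands, and each of the |q| twists s_1 s_2 ... s_(p-1) adds (p-1) crossings.
  Crossings = p^2 * c(K) + (p-1)*|q|
Step 2: = 3^2 * 9 + (3-1)*2
Step 3: = 9*9 + 2*2
Step 4: = 81 + 4 = 85

85


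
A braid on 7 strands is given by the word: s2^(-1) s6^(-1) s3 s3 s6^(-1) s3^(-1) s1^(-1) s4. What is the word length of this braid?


The word length counts the number of generators (including inverses).
Listing each generator: s2^(-1), s6^(-1), s3, s3, s6^(-1), s3^(-1), s1^(-1), s4
There are 8 generators in this braid word.

8


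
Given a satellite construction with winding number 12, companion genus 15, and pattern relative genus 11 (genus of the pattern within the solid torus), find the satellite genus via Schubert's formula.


Schubert: g(satellite) = g_rel(pattern) + |winding| * g(companion),
where g_rel(pattern) is the genus of the pattern relative to the solid torus.
= 11 + 12 * 15
= 11 + 180 = 191

191


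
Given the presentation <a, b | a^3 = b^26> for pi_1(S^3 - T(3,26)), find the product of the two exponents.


The relation is a^3 = b^26.
Product of exponents = 3 * 26
= 78

78


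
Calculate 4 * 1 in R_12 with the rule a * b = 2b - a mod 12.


4 * 1 = 2*1 - 4 mod 12
= 2 - 4 mod 12
= -2 mod 12 = 10

10


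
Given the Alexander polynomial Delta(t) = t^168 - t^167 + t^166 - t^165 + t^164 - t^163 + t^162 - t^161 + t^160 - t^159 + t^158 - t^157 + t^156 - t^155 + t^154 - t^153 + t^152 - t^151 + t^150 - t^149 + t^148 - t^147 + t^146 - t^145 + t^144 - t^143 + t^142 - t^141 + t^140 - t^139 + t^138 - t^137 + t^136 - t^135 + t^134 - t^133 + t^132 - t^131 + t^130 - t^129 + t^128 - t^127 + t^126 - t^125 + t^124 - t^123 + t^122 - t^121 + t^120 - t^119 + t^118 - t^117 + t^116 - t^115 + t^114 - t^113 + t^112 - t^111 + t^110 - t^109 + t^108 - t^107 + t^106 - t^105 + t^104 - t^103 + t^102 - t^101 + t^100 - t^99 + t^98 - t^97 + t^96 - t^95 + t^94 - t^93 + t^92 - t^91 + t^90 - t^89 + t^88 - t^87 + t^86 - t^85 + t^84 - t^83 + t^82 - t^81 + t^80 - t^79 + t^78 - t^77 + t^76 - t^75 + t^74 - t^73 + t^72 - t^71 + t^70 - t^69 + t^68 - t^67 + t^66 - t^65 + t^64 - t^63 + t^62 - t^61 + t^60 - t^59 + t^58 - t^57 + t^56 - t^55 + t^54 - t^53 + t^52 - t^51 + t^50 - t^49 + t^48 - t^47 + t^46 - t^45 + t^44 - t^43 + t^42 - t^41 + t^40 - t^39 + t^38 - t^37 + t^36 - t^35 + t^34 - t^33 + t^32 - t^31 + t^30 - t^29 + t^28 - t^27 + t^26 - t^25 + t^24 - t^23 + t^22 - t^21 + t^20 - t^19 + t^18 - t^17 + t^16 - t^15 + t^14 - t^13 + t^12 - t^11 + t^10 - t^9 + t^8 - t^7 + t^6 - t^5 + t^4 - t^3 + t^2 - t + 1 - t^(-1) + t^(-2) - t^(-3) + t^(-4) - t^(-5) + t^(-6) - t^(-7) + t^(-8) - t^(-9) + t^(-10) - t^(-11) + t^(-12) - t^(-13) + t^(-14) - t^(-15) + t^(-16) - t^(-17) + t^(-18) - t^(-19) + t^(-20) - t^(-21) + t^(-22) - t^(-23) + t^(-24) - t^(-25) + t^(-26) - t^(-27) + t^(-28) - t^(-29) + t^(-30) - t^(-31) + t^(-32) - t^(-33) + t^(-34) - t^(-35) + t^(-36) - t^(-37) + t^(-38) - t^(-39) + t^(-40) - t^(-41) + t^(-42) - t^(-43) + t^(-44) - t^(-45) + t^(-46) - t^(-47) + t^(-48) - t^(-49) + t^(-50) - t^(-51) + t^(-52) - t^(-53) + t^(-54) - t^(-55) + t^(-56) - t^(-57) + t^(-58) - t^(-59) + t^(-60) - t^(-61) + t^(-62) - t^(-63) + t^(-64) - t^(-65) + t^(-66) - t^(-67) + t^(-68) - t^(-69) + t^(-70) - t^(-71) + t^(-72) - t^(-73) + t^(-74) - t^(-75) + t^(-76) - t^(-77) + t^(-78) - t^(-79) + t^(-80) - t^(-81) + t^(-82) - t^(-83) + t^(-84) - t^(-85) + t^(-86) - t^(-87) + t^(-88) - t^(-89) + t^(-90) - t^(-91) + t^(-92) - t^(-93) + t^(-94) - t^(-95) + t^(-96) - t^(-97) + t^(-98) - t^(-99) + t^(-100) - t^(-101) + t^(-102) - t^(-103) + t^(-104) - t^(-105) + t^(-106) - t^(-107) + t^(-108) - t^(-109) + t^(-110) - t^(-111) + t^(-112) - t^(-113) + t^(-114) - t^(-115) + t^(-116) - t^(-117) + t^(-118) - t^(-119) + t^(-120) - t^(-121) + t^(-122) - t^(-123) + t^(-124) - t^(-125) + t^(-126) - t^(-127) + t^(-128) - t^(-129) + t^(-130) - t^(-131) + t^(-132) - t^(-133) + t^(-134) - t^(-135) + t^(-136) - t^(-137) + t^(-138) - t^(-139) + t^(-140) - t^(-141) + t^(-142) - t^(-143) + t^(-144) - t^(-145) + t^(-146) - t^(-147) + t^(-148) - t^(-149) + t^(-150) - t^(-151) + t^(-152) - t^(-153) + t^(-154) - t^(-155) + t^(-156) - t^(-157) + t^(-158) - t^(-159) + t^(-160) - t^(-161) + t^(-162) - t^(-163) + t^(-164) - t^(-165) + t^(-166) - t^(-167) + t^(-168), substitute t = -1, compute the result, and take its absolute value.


Step 1: The polynomial has 337 terms with alternating signs, exponents from 168 down to -168.
Step 2: Substitute t = -1. The i-th term has coefficient (-1)^i and exponent (m-i),
  so its value is (-1)^i * (-1)^(m-i) = (-1)^m = 1 for every i.
Step 3: All 337 terms equal 1, so Delta(-1) = 337 * (1) = 337
Step 4: |Delta(-1)| = 337

337


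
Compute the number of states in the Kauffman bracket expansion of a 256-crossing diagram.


Each crossing contributes 2 choices (A-smoothing or B-smoothing).
Total states = 2^256 = 115792089237316195423570985008687907853269984665640564039457584007913129639936

115792089237316195423570985008687907853269984665640564039457584007913129639936


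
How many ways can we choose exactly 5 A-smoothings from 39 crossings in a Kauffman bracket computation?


We choose which 5 of 39 crossings get A-smoothings.
C(39, 5) = 39! / (5! * 34!)
= 575757

575757


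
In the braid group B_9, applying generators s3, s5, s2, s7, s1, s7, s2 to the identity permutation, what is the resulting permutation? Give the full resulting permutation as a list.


Starting with identity [1, 2, 3, 4, 5, 6, 7, 8, 9].
Apply generators in sequence:
  After s3: [1, 2, 4, 3, 5, 6, 7, 8, 9]
  After s5: [1, 2, 4, 3, 6, 5, 7, 8, 9]
  After s2: [1, 4, 2, 3, 6, 5, 7, 8, 9]
  After s7: [1, 4, 2, 3, 6, 5, 8, 7, 9]
  After s1: [4, 1, 2, 3, 6, 5, 8, 7, 9]
  After s7: [4, 1, 2, 3, 6, 5, 7, 8, 9]
  After s2: [4, 2, 1, 3, 6, 5, 7, 8, 9]
Final permutation: [4, 2, 1, 3, 6, 5, 7, 8, 9]

[4, 2, 1, 3, 6, 5, 7, 8, 9]


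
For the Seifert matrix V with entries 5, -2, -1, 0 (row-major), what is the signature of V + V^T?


Step 1: V + V^T = [[10, -3], [-3, 0]]
Step 2: trace = 10, det = -9
Step 3: Discriminant = 10^2 - 4*(-9) = 136
Step 4: Eigenvalues: 10.831, -0.830952
Step 5: Signature = (# positive eigenvalues) - (# negative eigenvalues) = 0

0


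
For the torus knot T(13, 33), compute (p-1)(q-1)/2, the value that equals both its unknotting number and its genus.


For a torus knot T(p,q), both the unknotting number and genus equal (p-1)(q-1)/2.
= (13-1)(33-1)/2
= 12*32/2
= 384/2 = 192

192


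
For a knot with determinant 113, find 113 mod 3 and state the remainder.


Step 1: A knot is p-colorable if and only if p divides its determinant.
Step 2: Compute 113 mod 3.
113 = 37 * 3 + 2
Step 3: 113 mod 3 = 2
Step 4: The knot is 3-colorable: no

2


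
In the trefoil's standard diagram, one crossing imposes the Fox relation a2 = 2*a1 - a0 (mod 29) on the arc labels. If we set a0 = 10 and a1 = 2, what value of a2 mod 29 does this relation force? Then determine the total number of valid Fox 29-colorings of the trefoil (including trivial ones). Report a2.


Step 1: Apply the given crossing relation 2*a1 - a0 - a2 = 0 (mod 29).
  a2 = 2*a1 - a0 mod 29
  a2 = 2*2 - 10 mod 29
  a2 = 4 - 10 mod 29
  a2 = -6 mod 29 = 23
Step 2: The trefoil has determinant 3.
  Number of Fox p-colorings (p prime) is p^2 if p = 3, else p.
  Since 29 does not divide 3, only trivial (constant) colorings exist.
  (So the trial a0 = 10, a1 = 2 with a0 != a1 does NOT extend to a valid coloring of the whole trefoil: the other two crossing relations require 3*(a1 - a0) = 0 (mod 29), which fails.)
  Total colorings = 29
Step 3: a2 = 23, total Fox 29-colorings = 29

23


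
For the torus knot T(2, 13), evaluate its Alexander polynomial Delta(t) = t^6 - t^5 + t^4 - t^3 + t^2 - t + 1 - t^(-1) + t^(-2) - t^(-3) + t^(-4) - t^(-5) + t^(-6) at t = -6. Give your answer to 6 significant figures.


Substituting t = -6 into Delta(t) = t^6 - t^5 + t^4 - t^3 + t^2 - t + 1 - t^(-1) + t^(-2) - t^(-3) + t^(-4) - t^(-5) + t^(-6):
Term values: (46656) + (7776) + (1296) + (216) + (36) + (6) + (1) + (0.166667) + (0.0277778) + (0.00462963) + (0.000771605) + (0.000128601) + (2.14335e-05)
Sum = 55987.2
Rounded to 6 significant figures: 55987.2

55987.2


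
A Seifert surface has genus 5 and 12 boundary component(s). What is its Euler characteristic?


chi = 2 - 2g - b
= 2 - 2*5 - 12
= 2 - 10 - 12 = -20

-20


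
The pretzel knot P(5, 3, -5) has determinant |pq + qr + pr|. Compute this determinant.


Step 1: Compute pq + qr + pr.
pq = 5*3 = 15
qr = 3*(-5) = -15
pr = 5*(-5) = -25
pq + qr + pr = 15 + (-15) + (-25) = -25
Step 2: Take absolute value.
det(P(5,3,-5)) = |-25| = 25

25


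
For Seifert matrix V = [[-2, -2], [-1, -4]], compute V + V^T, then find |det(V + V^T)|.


Step 1: Form V + V^T where V = [[-2, -2], [-1, -4]]
  V^T = [[-2, -1], [-2, -4]]
  V + V^T = [[-4, -3], [-3, -8]]
Step 2: det(V + V^T) = (-4)*(-8) - (-3)*(-3)
  = 32 - 9 = 23
Step 3: Knot determinant = |det(V + V^T)| = |23| = 23

23


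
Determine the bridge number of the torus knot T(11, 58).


The bridge number of T(p,q) is min(p,q).
min(11, 58) = 11

11


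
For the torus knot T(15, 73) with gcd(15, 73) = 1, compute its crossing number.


For a torus knot T(p, q) with gcd(p,q)=1,
the crossing number is min(p*(q-1), q*(p-1)).
p*(q-1) = 15*72 = 1080
q*(p-1) = 73*14 = 1022
min(1080, 1022) = 1022

1022


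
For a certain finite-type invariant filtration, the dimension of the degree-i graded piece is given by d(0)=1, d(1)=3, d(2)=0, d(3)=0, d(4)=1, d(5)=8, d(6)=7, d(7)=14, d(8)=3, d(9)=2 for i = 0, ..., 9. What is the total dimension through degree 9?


Total dimension = d(0) + d(1) + ... + d(9)
= 1 + 3 + 0 + 0 + 1 + 8 + 7 + 14 + 3 + 2
= 39

39


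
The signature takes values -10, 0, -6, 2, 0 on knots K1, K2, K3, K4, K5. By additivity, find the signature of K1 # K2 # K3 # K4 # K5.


The signature is additive under connected sum.
signature(K1 # K2 # K3 # K4 # K5) = (-10) + (0) + (-6) + (2) + (0)
= -14

-14


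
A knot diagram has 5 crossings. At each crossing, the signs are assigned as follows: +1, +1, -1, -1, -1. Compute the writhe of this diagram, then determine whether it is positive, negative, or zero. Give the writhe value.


Step 1: Count positive crossings (+1).
Positive crossings: 2
Step 2: Count negative crossings (-1).
Negative crossings: 3
Step 3: Writhe = (positive) - (negative)
w = 2 - 3 = -1
Step 4: |w| = 1, and w is negative

-1


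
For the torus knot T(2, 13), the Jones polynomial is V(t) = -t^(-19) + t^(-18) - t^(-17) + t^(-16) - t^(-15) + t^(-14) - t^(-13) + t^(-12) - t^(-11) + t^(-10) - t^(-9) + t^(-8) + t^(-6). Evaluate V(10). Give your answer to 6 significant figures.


Substituting t = 10 into V(t) = -t^(-19) + t^(-18) - t^(-17) + t^(-16) - t^(-15) + t^(-14) - t^(-13) + t^(-12) - t^(-11) + t^(-10) - t^(-9) + t^(-8) + t^(-6):
  (-)t^(-19) = -1e-19
  (+)t^(-18) = 1e-18
  (-)t^(-17) = -1e-17
  (+)t^(-16) = 1e-16
  (-)t^(-15) = -1e-15
  (+)t^(-14) = 1e-14
  (-)t^(-13) = -1e-13
  (+)t^(-12) = 1e-12
  (-)t^(-11) = -1e-11
  (+)t^(-10) = 1e-10
  (-)t^(-9) = -1e-09
  (+)t^(-8) = 1e-08
  (+)t^(-6) = 1e-06
Sum = (-1e-19) + (1e-18) + (-1e-17) + (1e-16) + (-1e-15) + (1e-14) + (-1e-13) + (1e-12) + (-1e-11) + (1e-10) + (-1e-09) + (1e-08) + (1e-06)
= 1.009090909e-06
Rounded to 6 significant figures: 1.00909e-06

1.00909e-06


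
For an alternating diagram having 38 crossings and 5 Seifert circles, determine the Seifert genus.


For alternating knots, g = (c - s + 1)/2.
= (38 - 5 + 1)/2
= 34/2 = 17

17


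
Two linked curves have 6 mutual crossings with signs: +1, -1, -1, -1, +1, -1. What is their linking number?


Step 1: Count positive crossings: 2
Step 2: Count negative crossings: 4
Step 3: Sum of signs = 2 - 4 = -2
Step 4: Linking number = sum/2 = -2/2 = -1

-1


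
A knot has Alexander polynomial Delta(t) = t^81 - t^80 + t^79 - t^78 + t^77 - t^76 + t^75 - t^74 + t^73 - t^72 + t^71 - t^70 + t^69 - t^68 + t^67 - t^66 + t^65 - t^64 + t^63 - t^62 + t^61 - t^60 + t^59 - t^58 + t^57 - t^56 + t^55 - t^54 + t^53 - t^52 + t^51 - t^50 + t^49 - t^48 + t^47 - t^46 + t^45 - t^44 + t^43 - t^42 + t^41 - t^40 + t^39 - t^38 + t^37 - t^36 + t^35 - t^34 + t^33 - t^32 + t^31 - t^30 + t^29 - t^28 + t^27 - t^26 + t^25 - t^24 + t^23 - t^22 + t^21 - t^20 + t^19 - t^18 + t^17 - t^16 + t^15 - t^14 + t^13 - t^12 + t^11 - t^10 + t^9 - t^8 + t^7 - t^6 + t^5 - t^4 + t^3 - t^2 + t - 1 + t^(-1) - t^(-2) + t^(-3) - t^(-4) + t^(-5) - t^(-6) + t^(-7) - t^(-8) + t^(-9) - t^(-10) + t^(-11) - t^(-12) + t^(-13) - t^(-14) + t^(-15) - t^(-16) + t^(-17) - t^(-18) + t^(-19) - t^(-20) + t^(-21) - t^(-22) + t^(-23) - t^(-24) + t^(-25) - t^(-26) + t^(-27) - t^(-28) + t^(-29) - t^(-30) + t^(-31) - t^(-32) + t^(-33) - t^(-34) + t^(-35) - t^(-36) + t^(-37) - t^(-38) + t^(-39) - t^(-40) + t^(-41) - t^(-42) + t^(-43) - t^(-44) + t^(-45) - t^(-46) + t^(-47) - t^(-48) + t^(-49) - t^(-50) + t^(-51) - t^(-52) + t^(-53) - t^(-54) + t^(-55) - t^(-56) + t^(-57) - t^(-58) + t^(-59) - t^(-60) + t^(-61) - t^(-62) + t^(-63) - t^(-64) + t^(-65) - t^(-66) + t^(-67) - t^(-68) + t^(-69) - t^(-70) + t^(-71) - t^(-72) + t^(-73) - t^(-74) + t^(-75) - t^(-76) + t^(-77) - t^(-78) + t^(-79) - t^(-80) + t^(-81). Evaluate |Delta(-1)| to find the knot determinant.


Step 1: The polynomial has 163 terms with alternating signs, exponents from 81 down to -81.
Step 2: Substitute t = -1. The i-th term has coefficient (-1)^i and exponent (m-i),
  so its value is (-1)^i * (-1)^(m-i) = (-1)^m = -1 for every i.
Step 3: All 163 terms equal -1, so Delta(-1) = 163 * (-1) = -163
Step 4: |Delta(-1)| = 163

163


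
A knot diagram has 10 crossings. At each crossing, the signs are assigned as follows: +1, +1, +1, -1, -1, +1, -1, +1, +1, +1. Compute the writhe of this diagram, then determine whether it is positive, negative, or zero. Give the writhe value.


Step 1: Count positive crossings (+1).
Positive crossings: 7
Step 2: Count negative crossings (-1).
Negative crossings: 3
Step 3: Writhe = (positive) - (negative)
w = 7 - 3 = 4
Step 4: |w| = 4, and w is positive

4


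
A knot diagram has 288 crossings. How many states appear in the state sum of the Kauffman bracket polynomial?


Each crossing contributes 2 choices (A-smoothing or B-smoothing).
Total states = 2^288 = 497323236409786642155382248146820840100456150797347717440463976893159497012533375533056

497323236409786642155382248146820840100456150797347717440463976893159497012533375533056


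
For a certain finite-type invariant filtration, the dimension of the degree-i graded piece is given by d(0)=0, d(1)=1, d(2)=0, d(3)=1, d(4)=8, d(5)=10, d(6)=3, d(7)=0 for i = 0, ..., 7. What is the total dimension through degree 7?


Total dimension = d(0) + d(1) + ... + d(7)
= 0 + 1 + 0 + 1 + 8 + 10 + 3 + 0
= 23

23


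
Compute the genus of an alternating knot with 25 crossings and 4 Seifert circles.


For alternating knots, g = (c - s + 1)/2.
= (25 - 4 + 1)/2
= 22/2 = 11

11


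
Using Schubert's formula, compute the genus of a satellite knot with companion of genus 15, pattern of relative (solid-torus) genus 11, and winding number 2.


Schubert: g(satellite) = g_rel(pattern) + |winding| * g(companion),
where g_rel(pattern) is the genus of the pattern relative to the solid torus.
= 11 + 2 * 15
= 11 + 30 = 41

41


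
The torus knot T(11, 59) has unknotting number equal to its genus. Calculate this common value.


For a torus knot T(p,q), both the unknotting number and genus equal (p-1)(q-1)/2.
= (11-1)(59-1)/2
= 10*58/2
= 580/2 = 290

290


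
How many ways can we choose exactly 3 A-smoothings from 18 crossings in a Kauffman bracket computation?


We choose which 3 of 18 crossings get A-smoothings.
C(18, 3) = 18! / (3! * 15!)
= 816

816


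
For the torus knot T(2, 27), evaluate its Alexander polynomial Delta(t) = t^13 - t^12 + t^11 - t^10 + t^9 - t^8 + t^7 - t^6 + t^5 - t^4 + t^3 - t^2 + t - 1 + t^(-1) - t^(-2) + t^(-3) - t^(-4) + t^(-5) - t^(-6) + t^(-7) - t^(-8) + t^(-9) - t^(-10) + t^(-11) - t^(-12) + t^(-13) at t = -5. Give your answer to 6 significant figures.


Substituting t = -5 into Delta(t) = t^13 - t^12 + t^11 - t^10 + t^9 - t^8 + t^7 - t^6 + t^5 - t^4 + t^3 - t^2 + t - 1 + t^(-1) - t^(-2) + t^(-3) - t^(-4) + t^(-5) - t^(-6) + t^(-7) - t^(-8) + t^(-9) - t^(-10) + t^(-11) - t^(-12) + t^(-13):
Term values: (-1220703125) + (-244140625) + (-48828125) + (-9765625) + (-1953125) + (-390625) + (-78125) + (-15625) + (-3125) + (-625) + (-125) + (-25) + (-5) + (-1) + (-0.2) + (-0.04) + (-0.008) + (-0.0016) + (-0.00032) + (-6.4e-05) + (-1.28e-05) + (-2.56e-06) + (-5.12e-07) + (-1.024e-07) + (-2.048e-08) + (-4.096e-09) + (-8.192e-10)
Sum = -1525878906
Rounded to 6 significant figures: -1.52588e+09

-1.52588e+09


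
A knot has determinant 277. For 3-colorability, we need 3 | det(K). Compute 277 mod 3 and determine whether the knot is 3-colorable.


Step 1: A knot is p-colorable if and only if p divides its determinant.
Step 2: Compute 277 mod 3.
277 = 92 * 3 + 1
Step 3: 277 mod 3 = 1
Step 4: The knot is 3-colorable: no

1


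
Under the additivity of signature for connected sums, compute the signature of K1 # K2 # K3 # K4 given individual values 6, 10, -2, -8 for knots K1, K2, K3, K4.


The signature is additive under connected sum.
signature(K1 # K2 # K3 # K4) = (6) + (10) + (-2) + (-8)
= 6

6


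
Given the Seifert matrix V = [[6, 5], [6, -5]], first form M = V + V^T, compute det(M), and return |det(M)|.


Step 1: Form V + V^T where V = [[6, 5], [6, -5]]
  V^T = [[6, 6], [5, -5]]
  V + V^T = [[12, 11], [11, -10]]
Step 2: det(V + V^T) = 12*(-10) - 11*11
  = -120 - 121 = -241
Step 3: Knot determinant = |det(V + V^T)| = |-241| = 241

241


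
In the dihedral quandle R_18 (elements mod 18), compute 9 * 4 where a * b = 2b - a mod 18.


9 * 4 = 2*4 - 9 mod 18
= 8 - 9 mod 18
= -1 mod 18 = 17

17


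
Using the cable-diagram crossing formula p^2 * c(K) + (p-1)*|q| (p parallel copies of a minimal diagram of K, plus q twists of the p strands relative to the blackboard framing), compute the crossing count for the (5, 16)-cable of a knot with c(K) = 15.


Step 1: Each of the c(K) crossings of the companion diagram becomes p*p = p^2 crossings among the p parallel strands, and each of the |q| twists s_1 s_2 ... s_(p-1) adds (p-1) crossings.
  Crossings = p^2 * c(K) + (p-1)*|q|
Step 2: = 5^2 * 15 + (5-1)*16
Step 3: = 25*15 + 4*16
Step 4: = 375 + 64 = 439

439
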